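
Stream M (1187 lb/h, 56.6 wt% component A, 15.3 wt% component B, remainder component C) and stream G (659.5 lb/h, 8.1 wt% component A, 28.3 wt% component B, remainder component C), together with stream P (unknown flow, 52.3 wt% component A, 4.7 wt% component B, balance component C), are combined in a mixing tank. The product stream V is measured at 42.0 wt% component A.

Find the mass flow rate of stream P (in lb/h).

488 lb/h

Let P be the unknown flow. Total out = 1846.5 + P.
component A balance: 725.26 + 0.523·P = 0.420·(1846.5 + P)
(0.523 − 0.420)·P = 0.420×1846.5 − 725.26 = 50.269
P = 50.269 / 0.103 = 488.04 lb/h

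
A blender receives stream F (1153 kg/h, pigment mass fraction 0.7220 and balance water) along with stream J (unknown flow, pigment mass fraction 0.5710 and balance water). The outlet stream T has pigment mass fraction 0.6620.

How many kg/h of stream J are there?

Let J be the unknown flow. Total out = 1153 + J.
pigment balance: 832.47 + 0.571·J = 0.662·(1153 + J)
(0.571 − 0.662)·J = 0.662×1153 − 832.47 = -69.18
J = -69.18 / -0.091 = 760.22 kg/h

760.2 kg/h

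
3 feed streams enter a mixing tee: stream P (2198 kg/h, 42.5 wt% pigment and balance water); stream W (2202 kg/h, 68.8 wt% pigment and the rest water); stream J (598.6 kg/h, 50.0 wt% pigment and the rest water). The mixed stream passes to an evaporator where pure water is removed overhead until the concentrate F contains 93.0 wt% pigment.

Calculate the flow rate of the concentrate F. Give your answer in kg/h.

2955 kg/h

pigment entering = 2198×0.425 + 2202×0.688 + 598.6×0.500 = 2748.4 kg/h.
All pigment reports to F, so F = 2748.4/0.930 = 2955.3 kg/h.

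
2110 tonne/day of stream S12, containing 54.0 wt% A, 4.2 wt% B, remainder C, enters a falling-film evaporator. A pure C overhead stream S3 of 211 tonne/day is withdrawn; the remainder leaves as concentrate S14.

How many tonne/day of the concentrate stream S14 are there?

Concentrate = 2110 − 211 = 1899 tonne/day.

1899 tonne/day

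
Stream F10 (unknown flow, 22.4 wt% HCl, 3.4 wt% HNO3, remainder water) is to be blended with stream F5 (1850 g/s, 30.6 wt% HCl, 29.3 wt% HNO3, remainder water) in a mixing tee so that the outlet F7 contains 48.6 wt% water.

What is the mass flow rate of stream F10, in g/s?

Let F10 be the unknown flow. Total out = 1850 + F10.
water balance: 741.85 + 0.742·F10 = 0.486·(1850 + F10)
(0.742 − 0.486)·F10 = 0.486×1850 − 741.85 = 157.25
F10 = 157.25 / 0.256 = 614.26 g/s

614.3 g/s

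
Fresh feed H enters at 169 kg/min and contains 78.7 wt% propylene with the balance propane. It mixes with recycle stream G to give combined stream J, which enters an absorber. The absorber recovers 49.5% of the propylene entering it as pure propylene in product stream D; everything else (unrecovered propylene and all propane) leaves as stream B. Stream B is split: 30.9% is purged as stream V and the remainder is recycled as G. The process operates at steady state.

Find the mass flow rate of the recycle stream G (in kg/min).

propane enters only via H and leaves only via the purge: 169×0.213 = 0.309×(propane in B), and the absorber passes all propane, so propane in J = propane in B = 116.5 kg/min.
propylene in J: m_A = 169×0.787 + (1−0.309)·(1−0.495)·m_A, so m_A = 133/0.6510 = 204.29 kg/min.
B = (1−0.495)×204.29 + 116.5 = 219.66 kg/min.
Recycle G = (1−0.309)×219.66 = 151.79 kg/min.

151.8 kg/min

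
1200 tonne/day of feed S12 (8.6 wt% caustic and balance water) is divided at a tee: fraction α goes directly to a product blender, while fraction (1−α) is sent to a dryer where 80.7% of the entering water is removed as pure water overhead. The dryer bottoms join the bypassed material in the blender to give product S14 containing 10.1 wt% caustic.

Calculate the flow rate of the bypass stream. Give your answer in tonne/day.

All 1200×0.086 = 103.2 tonne/day of caustic reaches S14, so S14 = 103.2/0.101 = 1021.8 tonne/day and vapour = 178.22 tonne/day.
The evaporator receives (1−α)·1200 of feed at 0.914 water and removes 0.807 of that water:
0.807×0.914×(1−α)×1200 = 178.22
(1−α) = 178.22/885.12 = 0.2013;  α = 0.7987.
Bypass flow = 0.7987×1200 = 958.38 tonne/day.

958.4 tonne/day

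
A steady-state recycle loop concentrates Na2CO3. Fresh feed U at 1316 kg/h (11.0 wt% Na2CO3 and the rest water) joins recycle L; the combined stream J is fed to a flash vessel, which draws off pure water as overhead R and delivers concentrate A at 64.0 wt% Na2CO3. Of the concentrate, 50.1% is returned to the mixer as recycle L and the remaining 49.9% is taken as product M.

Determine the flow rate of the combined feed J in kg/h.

1543 kg/h

Overall Na2CO3 balance (none leaves overhead): Na2CO3 in fresh feed = Na2CO3 in product, i.e. 1316×0.110 = (1−0.501)·A·0.640.
A = 144.76/(0.640×0.499) = 453.28 kg/h.
Recycle L = 0.501×453.28 = 227.09 kg/h.
Combined feed J = 1316 + 227.09 = 1543.1 kg/h.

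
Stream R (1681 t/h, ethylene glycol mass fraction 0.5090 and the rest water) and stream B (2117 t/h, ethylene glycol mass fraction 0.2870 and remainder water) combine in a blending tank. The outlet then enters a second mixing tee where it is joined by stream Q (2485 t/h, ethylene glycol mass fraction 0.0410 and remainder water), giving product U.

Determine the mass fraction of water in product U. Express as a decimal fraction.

Overall, product flow = 6283 t/h.
water in = 1681×0.491 + 2117×0.713 + 2485×0.959 = 4717.9 t/h.
water fraction in U = 0.7509.

0.7509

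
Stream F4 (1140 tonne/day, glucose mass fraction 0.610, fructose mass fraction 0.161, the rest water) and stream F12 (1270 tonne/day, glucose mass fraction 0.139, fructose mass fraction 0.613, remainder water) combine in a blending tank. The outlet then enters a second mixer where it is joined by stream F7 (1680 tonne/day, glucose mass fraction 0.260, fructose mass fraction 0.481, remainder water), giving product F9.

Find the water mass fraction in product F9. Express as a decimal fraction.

Overall, product flow = 4090 tonne/day.
water in = 1140×0.229 + 1270×0.248 + 1680×0.259 = 1011.1 tonne/day.
water fraction in F9 = 0.247.

0.247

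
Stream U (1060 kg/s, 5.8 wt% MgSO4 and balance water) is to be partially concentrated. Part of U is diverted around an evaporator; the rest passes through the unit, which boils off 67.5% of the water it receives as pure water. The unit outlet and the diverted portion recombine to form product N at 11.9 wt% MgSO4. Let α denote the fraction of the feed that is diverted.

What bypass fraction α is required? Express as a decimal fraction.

All 1060×0.058 = 61.48 kg/s of MgSO4 reaches N, so N = 61.48/0.119 = 516.64 kg/s and vapour = 543.36 kg/s.
The evaporator receives (1−α)·1060 of feed at 0.942 water and removes 0.675 of that water:
0.675×0.942×(1−α)×1060 = 543.36
(1−α) = 543.36/674 = 0.8062;  α = 0.1938.

0.194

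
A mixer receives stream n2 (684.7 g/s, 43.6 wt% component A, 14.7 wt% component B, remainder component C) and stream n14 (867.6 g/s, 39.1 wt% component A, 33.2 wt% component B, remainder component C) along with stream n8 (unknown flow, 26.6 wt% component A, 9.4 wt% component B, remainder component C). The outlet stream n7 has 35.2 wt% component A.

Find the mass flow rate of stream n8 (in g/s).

Let n8 be the unknown flow. Total out = 1552.3 + n8.
component A balance: 637.76 + 0.266·n8 = 0.352·(1552.3 + n8)
(0.266 − 0.352)·n8 = 0.352×1552.3 − 637.76 = -91.351
n8 = -91.351 / -0.086 = 1062.2 g/s

1062 g/s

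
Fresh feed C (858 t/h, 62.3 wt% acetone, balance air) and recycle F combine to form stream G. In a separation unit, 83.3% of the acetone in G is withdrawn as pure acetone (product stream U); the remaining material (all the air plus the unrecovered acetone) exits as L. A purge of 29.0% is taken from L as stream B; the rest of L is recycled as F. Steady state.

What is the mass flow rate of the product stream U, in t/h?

505.2 t/h

acetone in G: m_A = 858×0.623 + (1−0.290)·(1−0.833)·m_A, so m_A = 534.53/0.8814 = 606.44 t/h.
Product U = 0.833×606.44 = 505.16 t/h.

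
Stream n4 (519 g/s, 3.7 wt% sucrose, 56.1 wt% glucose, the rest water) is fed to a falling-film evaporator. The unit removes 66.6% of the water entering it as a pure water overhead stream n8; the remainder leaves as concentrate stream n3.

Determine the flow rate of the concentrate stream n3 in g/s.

water entering = 519×0.402 = 208.64 g/s; overhead removed = 0.666×208.64 = 138.95 g/s.
Concentrate = 519 − 138.95 = 380.05 g/s.

380 g/s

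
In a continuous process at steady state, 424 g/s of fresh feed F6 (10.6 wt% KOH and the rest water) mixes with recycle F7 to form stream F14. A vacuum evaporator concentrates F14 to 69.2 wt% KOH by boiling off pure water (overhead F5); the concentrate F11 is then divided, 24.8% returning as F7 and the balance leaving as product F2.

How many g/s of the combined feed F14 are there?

445.4 g/s

Overall KOH balance (none leaves overhead): KOH in fresh feed = KOH in product, i.e. 424×0.106 = (1−0.248)·F11·0.692.
F11 = 44.944/(0.692×0.752) = 86.367 g/s.
Recycle F7 = 0.248×86.367 = 21.419 g/s.
Combined feed F14 = 424 + 21.419 = 445.42 g/s.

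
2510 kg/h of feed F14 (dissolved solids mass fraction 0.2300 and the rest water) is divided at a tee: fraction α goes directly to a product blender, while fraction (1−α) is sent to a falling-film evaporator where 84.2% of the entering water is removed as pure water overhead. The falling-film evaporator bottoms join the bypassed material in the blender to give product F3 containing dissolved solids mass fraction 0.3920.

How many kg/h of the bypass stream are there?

910.1 kg/h

All 2510×0.230 = 577.3 kg/h of dissolved solids reaches F3, so F3 = 577.3/0.392 = 1472.7 kg/h and vapour = 1037.3 kg/h.
The evaporator receives (1−α)·2510 of feed at 0.770 water and removes 0.842 of that water:
0.842×0.770×(1−α)×2510 = 1037.3
(1−α) = 1037.3/1627.3 = 0.6374;  α = 0.3626.
Bypass flow = 0.3626×2510 = 910.07 kg/h.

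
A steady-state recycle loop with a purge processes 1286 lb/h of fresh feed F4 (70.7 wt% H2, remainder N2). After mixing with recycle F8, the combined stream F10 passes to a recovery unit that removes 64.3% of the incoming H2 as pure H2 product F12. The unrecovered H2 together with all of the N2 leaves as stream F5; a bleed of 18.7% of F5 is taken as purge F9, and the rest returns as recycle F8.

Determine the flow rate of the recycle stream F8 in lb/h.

2010 lb/h

N2 enters only via F4 and leaves only via the purge: 1286×0.293 = 0.187×(N2 in F5), and the recovery unit passes all N2, so N2 in F10 = N2 in F5 = 2015 lb/h.
H2 in F10: m_A = 1286×0.707 + (1−0.187)·(1−0.643)·m_A, so m_A = 909.2/0.7098 = 1281 lb/h.
F5 = (1−0.643)×1281 + 2015 = 2472.3 lb/h.
Recycle F8 = (1−0.187)×2472.3 = 2010 lb/h.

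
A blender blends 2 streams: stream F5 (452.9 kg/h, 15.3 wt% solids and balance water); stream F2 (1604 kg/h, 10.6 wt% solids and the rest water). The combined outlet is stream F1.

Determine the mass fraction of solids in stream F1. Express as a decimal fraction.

Total flow out = 452.9 + 1604 = 2056.9 kg/h.
solids in = 452.9×0.153 + 1604×0.106 = 239.32 kg/h.
solids mass fraction in F1 = 239.32/2056.9 = 0.1163.

0.1163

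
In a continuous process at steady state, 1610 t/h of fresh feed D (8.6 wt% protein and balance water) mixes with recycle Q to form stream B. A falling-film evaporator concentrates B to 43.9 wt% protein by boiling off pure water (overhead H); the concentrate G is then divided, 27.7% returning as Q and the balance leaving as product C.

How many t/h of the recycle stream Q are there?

120.8 t/h

Overall protein balance (none leaves overhead): protein in fresh feed = protein in product, i.e. 1610×0.086 = (1−0.277)·G·0.439.
G = 138.46/(0.439×0.723) = 436.24 t/h.
Recycle Q = 0.277×436.24 = 120.84 t/h.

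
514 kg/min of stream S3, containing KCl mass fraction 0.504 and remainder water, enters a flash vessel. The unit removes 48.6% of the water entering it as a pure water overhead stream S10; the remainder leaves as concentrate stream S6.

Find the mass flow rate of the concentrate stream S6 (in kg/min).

390.1 kg/min

water entering = 514×0.496 = 254.94 kg/min; overhead removed = 0.486×254.94 = 123.9 kg/min.
Concentrate = 514 − 123.9 = 390.1 kg/min.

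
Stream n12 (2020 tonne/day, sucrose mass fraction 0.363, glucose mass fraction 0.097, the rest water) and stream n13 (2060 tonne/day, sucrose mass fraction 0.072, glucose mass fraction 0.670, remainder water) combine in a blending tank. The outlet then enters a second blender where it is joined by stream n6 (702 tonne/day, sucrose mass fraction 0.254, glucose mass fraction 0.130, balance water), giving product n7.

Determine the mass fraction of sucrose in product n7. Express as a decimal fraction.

0.222

Overall, product flow = 4782 tonne/day.
sucrose in = 2020×0.363 + 2060×0.072 + 702×0.254 = 1059.9 tonne/day.
sucrose fraction in n7 = 0.222.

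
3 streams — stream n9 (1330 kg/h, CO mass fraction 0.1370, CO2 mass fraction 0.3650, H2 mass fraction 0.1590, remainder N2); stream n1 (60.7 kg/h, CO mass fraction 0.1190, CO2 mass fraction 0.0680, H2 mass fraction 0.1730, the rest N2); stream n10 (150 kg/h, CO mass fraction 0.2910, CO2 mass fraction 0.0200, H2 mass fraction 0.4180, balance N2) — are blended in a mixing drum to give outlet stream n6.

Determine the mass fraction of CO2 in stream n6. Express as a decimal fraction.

0.3197

Total flow out = 1330 + 60.7 + 150 = 1540.7 kg/h.
CO2 in = 1330×0.365 + 60.7×0.068 + 150×0.020 = 492.58 kg/h.
CO2 mass fraction in n6 = 492.58/1540.7 = 0.3197.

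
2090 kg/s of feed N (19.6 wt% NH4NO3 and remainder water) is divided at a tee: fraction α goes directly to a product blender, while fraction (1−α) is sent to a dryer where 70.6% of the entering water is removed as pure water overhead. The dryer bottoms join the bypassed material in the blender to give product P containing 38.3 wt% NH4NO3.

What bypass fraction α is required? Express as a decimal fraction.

0.140

All 2090×0.196 = 409.64 kg/s of NH4NO3 reaches P, so P = 409.64/0.383 = 1069.6 kg/s and vapour = 1020.4 kg/s.
The evaporator receives (1−α)·2090 of feed at 0.804 water and removes 0.706 of that water:
0.706×0.804×(1−α)×2090 = 1020.4
(1−α) = 1020.4/1186.3 = 0.8602;  α = 0.1398.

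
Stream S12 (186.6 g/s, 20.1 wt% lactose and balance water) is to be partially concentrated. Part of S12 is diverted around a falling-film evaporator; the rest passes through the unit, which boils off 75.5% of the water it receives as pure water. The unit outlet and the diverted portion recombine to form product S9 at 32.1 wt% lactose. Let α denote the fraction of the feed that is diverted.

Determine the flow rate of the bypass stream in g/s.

70.96 g/s

All 186.6×0.201 = 37.507 g/s of lactose reaches S9, so S9 = 37.507/0.321 = 116.84 g/s and vapour = 69.757 g/s.
The evaporator receives (1−α)·186.6 of feed at 0.799 water and removes 0.755 of that water:
0.755×0.799×(1−α)×186.6 = 69.757
(1−α) = 69.757/112.57 = 0.6197;  α = 0.3803.
Bypass flow = 0.3803×186.6 = 70.964 g/s.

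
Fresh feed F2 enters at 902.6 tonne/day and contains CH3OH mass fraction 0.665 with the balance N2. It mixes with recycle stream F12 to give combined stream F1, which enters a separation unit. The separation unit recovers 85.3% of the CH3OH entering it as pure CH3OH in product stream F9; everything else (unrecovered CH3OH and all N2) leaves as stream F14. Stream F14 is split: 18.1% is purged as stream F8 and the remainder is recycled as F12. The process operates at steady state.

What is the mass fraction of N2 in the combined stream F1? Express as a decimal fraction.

0.710

N2 enters only via F2 and leaves only via the purge: 902.6×0.335 = 0.181×(N2 in F14), and the separation unit passes all N2, so N2 in F1 = N2 in F14 = 1670.6 tonne/day.
CH3OH in F1: m_A = 902.6×0.665 + (1−0.181)·(1−0.853)·m_A, so m_A = 600.23/0.8796 = 682.38 tonne/day.
F1 = 682.38 + 1670.6 = 2352.9 tonne/day.
N2 fraction in F1 = 1670.6/2352.9 = 0.710.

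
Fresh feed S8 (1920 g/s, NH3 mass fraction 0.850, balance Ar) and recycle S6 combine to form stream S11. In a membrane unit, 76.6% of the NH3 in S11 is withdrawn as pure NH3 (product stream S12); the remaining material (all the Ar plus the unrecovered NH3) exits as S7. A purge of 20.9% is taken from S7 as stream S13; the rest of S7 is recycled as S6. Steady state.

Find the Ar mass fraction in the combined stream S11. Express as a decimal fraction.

Ar enters only via S8 and leaves only via the purge: 1920×0.150 = 0.209×(Ar in S7), and the membrane unit passes all Ar, so Ar in S11 = Ar in S7 = 1378 g/s.
NH3 in S11: m_A = 1920×0.850 + (1−0.209)·(1−0.766)·m_A, so m_A = 1632/0.8149 = 2002.7 g/s.
S11 = 2002.7 + 1378 = 3380.7 g/s.
Ar fraction in S11 = 1378/3380.7 = 0.408.

0.408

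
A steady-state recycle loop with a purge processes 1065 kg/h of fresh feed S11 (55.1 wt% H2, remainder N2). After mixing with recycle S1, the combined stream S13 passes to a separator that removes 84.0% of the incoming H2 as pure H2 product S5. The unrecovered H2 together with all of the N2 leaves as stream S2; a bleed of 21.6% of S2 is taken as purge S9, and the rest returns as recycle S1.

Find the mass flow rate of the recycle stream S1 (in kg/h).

1820 kg/h

N2 enters only via S11 and leaves only via the purge: 1065×0.449 = 0.216×(N2 in S2), and the separator passes all N2, so N2 in S13 = N2 in S2 = 2213.8 kg/h.
H2 in S13: m_A = 1065×0.551 + (1−0.216)·(1−0.840)·m_A, so m_A = 586.82/0.8746 = 670.98 kg/h.
S2 = (1−0.840)×670.98 + 2213.8 = 2321.2 kg/h.
Recycle S1 = (1−0.216)×2321.2 = 1819.8 kg/h.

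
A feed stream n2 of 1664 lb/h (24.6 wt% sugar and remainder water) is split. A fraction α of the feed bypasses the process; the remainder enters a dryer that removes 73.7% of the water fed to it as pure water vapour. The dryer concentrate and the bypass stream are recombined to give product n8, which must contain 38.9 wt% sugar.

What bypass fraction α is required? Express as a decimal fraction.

0.338

All 1664×0.246 = 409.34 lb/h of sugar reaches n8, so n8 = 409.34/0.389 = 1052.3 lb/h and vapour = 611.7 lb/h.
The evaporator receives (1−α)·1664 of feed at 0.754 water and removes 0.737 of that water:
0.737×0.754×(1−α)×1664 = 611.7
(1−α) = 611.7/924.68 = 0.6615;  α = 0.3385.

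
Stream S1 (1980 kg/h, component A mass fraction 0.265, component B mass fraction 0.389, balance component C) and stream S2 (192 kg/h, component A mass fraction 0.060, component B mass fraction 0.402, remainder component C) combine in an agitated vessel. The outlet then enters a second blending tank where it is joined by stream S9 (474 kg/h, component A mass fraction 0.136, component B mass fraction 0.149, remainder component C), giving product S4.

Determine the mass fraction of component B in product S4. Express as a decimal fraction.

0.347

Overall, product flow = 2646 kg/h.
component B in = 1980×0.389 + 192×0.402 + 474×0.149 = 918.03 kg/h.
component B fraction in S4 = 0.347.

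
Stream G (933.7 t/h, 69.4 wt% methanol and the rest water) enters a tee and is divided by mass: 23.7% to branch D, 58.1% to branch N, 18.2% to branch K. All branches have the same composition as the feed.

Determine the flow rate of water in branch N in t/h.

Branch N total = 0.581×933.7 = 542.48 t/h.
water in N = 0.306×542.48 = 166 t/h.

166 t/h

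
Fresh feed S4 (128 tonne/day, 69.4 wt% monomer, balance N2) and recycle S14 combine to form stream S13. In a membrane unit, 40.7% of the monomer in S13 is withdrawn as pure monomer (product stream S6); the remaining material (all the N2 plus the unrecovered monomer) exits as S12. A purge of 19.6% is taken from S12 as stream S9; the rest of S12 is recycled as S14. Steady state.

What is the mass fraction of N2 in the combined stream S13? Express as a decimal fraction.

0.541

N2 enters only via S4 and leaves only via the purge: 128×0.306 = 0.196×(N2 in S12), and the membrane unit passes all N2, so N2 in S13 = N2 in S12 = 199.84 tonne/day.
monomer in S13: m_A = 128×0.694 + (1−0.196)·(1−0.407)·m_A, so m_A = 88.832/0.5232 = 169.78 tonne/day.
S13 = 169.78 + 199.84 = 369.61 tonne/day.
N2 fraction in S13 = 199.84/369.61 = 0.541.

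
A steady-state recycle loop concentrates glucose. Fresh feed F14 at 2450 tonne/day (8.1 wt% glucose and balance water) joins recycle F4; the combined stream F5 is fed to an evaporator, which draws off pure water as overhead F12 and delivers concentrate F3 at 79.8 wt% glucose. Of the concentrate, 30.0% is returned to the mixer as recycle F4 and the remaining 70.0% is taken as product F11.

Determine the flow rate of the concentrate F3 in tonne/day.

Overall glucose balance (none leaves overhead): glucose in fresh feed = glucose in product, i.e. 2450×0.081 = (1−0.300)·F3·0.798.
F3 = 198.45/(0.798×0.700) = 355.26 tonne/day.

355.3 tonne/day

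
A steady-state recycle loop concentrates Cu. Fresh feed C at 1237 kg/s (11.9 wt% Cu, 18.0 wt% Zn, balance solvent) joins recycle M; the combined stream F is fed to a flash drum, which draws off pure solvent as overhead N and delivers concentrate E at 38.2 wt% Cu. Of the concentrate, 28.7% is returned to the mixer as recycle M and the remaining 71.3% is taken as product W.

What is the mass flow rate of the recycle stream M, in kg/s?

Overall Cu balance (none leaves overhead): Cu in fresh feed = Cu in product, i.e. 1237×0.119 = (1−0.287)·E·0.382.
E = 147.2/(0.382×0.713) = 540.46 kg/s.
Recycle M = 0.287×540.46 = 155.11 kg/s.

155.1 kg/s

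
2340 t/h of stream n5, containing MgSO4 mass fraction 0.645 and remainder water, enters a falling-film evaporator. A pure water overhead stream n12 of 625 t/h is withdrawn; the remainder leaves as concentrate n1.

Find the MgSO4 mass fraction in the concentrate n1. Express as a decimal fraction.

0.880

MgSO4 is not removed: 2340×0.645 = 1509.3 t/h of MgSO4 enters n1.
Concentrate = 2340 − 625 = 1715 t/h.
Mass fraction = 1509.3/1715 = 0.880.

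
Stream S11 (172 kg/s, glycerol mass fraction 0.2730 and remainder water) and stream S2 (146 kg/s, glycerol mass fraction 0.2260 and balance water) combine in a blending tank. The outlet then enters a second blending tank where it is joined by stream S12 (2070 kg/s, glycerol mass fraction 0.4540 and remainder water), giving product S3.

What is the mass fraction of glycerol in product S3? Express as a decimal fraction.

0.4270

Overall, product flow = 2388 kg/s.
glycerol in = 172×0.273 + 146×0.226 + 2070×0.454 = 1019.7 kg/s.
glycerol fraction in S3 = 0.4270.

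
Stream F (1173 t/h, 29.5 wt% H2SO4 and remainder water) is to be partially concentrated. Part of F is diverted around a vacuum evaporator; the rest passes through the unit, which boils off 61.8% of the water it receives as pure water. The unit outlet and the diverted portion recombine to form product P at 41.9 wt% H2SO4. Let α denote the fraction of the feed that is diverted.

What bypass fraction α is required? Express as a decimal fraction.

All 1173×0.295 = 346.03 t/h of H2SO4 reaches P, so P = 346.03/0.419 = 825.86 t/h and vapour = 347.14 t/h.
The evaporator receives (1−α)·1173 of feed at 0.705 water and removes 0.618 of that water:
0.618×0.705×(1−α)×1173 = 347.14
(1−α) = 347.14/511.06 = 0.6793;  α = 0.3207.

0.321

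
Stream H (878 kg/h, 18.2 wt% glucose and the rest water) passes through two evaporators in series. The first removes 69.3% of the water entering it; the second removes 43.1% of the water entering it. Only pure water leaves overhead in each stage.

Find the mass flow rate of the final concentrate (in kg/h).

285.3 kg/h

water in feed = 878×0.818 = 718.2 kg/h.
After stage 1: water left = (1−0.693)×718.2 = 220.49; stream total = 380.28 kg/h.
After stage 2: water left = (1−0.431)×220.49 = 125.46; final concentrate = 285.25 kg/h.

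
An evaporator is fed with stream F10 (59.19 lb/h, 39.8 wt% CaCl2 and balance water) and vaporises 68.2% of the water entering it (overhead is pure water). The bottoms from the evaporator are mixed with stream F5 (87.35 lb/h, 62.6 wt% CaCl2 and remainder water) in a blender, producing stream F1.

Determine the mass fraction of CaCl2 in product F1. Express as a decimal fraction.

Vapour removed = 0.682×0.602×59.19 = 24.301 lb/h; concentrate = 34.889 lb/h.
CaCl2 reaching the mixer = 23.558 (from concentrate) + 87.35×0.626 = 78.239 lb/h.
Product flow = 34.889 + 87.35 = 122.24 lb/h; CaCl2 fraction = 0.6400.

0.6400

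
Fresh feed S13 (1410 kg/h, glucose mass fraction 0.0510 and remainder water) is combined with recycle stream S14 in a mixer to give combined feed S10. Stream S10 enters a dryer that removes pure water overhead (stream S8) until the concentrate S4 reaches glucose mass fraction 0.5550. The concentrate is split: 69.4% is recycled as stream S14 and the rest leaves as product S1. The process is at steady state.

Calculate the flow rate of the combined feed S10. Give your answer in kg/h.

1704 kg/h

Overall glucose balance (none leaves overhead): glucose in fresh feed = glucose in product, i.e. 1410×0.051 = (1−0.694)·S4·0.555.
S4 = 71.91/(0.555×0.306) = 423.42 kg/h.
Recycle S14 = 0.694×423.42 = 293.86 kg/h.
Combined feed S10 = 1410 + 293.86 = 1703.9 kg/h.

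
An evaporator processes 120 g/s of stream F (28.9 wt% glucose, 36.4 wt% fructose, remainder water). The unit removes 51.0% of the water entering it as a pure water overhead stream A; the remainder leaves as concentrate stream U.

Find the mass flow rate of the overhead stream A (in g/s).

water entering = 120×0.347 = 41.64 g/s; overhead removed = 0.510×41.64 = 21.236 g/s.

21.24 g/s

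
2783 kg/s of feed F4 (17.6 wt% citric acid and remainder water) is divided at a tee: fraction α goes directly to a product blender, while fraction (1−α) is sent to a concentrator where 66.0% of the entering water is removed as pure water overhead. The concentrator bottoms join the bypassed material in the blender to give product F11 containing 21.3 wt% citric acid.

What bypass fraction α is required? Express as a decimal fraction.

0.681

All 2783×0.176 = 489.81 kg/s of citric acid reaches F11, so F11 = 489.81/0.213 = 2299.6 kg/s and vapour = 483.43 kg/s.
The evaporator receives (1−α)·2783 of feed at 0.824 water and removes 0.660 of that water:
0.660×0.824×(1−α)×2783 = 483.43
(1−α) = 483.43/1513.5 = 0.3194;  α = 0.6806.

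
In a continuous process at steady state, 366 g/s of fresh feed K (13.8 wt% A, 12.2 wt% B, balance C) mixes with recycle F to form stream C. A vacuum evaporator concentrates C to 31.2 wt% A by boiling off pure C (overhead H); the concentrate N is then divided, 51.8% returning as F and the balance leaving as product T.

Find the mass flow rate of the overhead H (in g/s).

Overall A balance (none leaves overhead): A in fresh feed = A in product, i.e. 366×0.138 = (1−0.518)·N·0.312.
N = 50.508/(0.312×0.482) = 335.86 g/s.
Recycle F = 0.518×335.86 = 173.98 g/s.
Combined feed C = 366 + 173.98 = 539.98 g/s.
Overhead H = C − N = 539.98 − 335.86 = 204.12 g/s.

204.1 g/s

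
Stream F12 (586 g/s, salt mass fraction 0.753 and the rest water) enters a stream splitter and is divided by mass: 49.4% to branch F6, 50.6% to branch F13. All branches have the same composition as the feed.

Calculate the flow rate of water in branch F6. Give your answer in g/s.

71.5 g/s

Branch F6 total = 0.494×586 = 289.48 g/s.
water in F6 = 0.247×289.48 = 71.503 g/s.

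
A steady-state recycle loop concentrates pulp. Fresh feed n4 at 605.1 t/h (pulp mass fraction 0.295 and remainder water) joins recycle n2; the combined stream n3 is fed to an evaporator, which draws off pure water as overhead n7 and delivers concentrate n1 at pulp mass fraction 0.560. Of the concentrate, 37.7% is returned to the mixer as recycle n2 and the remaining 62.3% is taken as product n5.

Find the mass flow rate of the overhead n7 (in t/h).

286.3 t/h

Overall pulp balance (none leaves overhead): pulp in fresh feed = pulp in product, i.e. 605.1×0.295 = (1−0.377)·n1·0.560.
n1 = 178.5/(0.560×0.623) = 511.65 t/h.
Recycle n2 = 0.377×511.65 = 192.89 t/h.
Combined feed n3 = 605.1 + 192.89 = 797.99 t/h.
Overhead n7 = n3 − n1 = 797.99 − 511.65 = 286.34 t/h.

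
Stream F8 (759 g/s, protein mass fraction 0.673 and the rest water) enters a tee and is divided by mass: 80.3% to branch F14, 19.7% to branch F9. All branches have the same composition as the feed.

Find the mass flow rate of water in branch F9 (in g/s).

48.89 g/s

Branch F9 total = 0.197×759 = 149.52 g/s.
water in F9 = 0.327×149.52 = 48.894 g/s.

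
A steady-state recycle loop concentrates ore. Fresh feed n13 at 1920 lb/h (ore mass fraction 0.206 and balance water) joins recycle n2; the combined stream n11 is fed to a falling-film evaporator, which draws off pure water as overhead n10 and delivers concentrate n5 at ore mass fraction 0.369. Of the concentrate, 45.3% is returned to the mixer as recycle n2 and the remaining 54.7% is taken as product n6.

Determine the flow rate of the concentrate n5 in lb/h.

1960 lb/h

Overall ore balance (none leaves overhead): ore in fresh feed = ore in product, i.e. 1920×0.206 = (1−0.453)·n5·0.369.
n5 = 395.52/(0.369×0.547) = 1959.5 lb/h.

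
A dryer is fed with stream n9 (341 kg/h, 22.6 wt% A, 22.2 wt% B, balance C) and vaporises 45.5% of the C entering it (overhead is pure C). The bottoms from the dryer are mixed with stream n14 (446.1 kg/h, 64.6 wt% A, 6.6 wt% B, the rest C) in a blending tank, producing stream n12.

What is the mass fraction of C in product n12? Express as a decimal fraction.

Vapour removed = 0.455×0.552×341 = 85.646 kg/h; concentrate = 255.35 kg/h.
C reaching the mixer = 102.59 (from concentrate) + 446.1×0.288 = 231.06 kg/h.
Product flow = 255.35 + 446.1 = 701.45 kg/h; C fraction = 0.3294.

0.3294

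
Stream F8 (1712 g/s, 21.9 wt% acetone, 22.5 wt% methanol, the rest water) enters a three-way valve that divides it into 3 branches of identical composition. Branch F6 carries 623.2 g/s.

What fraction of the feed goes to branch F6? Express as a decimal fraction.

0.364

Fraction to F6 = 623.2/1712 = 0.3640.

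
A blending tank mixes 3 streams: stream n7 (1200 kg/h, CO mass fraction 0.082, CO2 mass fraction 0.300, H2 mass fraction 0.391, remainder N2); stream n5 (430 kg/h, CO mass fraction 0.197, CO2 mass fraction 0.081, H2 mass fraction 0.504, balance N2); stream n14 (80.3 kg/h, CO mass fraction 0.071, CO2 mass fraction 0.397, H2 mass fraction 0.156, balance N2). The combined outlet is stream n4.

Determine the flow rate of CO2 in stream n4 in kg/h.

426.7 kg/h

CO2 out = CO2 in = 1200×0.300 + 430×0.081 + 80.3×0.397 = 426.71 kg/h.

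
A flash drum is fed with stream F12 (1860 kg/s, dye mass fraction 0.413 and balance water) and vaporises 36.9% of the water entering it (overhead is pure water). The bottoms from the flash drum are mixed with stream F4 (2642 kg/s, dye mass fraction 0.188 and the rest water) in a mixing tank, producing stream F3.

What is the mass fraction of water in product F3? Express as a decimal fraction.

0.691

Vapour removed = 0.369×0.587×1860 = 402.88 kg/s; concentrate = 1457.1 kg/s.
water reaching the mixer = 688.94 (from concentrate) + 2642×0.812 = 2834.2 kg/s.
Product flow = 1457.1 + 2642 = 4099.1 kg/s; water fraction = 0.691.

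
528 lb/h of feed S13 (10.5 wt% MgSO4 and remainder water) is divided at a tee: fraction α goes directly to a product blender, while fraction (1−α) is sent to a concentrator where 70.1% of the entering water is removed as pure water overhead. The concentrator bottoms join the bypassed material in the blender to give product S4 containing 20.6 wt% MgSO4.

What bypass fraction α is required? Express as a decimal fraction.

0.219

All 528×0.105 = 55.44 lb/h of MgSO4 reaches S4, so S4 = 55.44/0.206 = 269.13 lb/h and vapour = 258.87 lb/h.
The evaporator receives (1−α)·528 of feed at 0.895 water and removes 0.701 of that water:
0.701×0.895×(1−α)×528 = 258.87
(1−α) = 258.87/331.26 = 0.7815;  α = 0.2185.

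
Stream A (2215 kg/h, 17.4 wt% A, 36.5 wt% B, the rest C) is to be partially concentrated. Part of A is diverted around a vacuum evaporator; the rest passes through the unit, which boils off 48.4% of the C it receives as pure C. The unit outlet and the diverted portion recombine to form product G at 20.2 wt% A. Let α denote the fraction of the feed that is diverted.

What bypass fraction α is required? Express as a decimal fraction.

0.379

All 2215×0.174 = 385.41 kg/h of A reaches G, so G = 385.41/0.202 = 1908 kg/h and vapour = 307.03 kg/h.
The evaporator receives (1−α)·2215 of feed at 0.461 C and removes 0.484 of that C:
0.484×0.461×(1−α)×2215 = 307.03
(1−α) = 307.03/494.22 = 0.6212;  α = 0.3788.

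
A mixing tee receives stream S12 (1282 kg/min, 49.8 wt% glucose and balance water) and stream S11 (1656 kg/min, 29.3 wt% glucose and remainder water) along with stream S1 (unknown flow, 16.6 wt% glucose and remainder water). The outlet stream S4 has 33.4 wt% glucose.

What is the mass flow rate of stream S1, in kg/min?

847.3 kg/min

Let S1 be the unknown flow. Total out = 2938 + S1.
glucose balance: 1123.6 + 0.166·S1 = 0.334·(2938 + S1)
(0.166 − 0.334)·S1 = 0.334×2938 − 1123.6 = -142.35
S1 = -142.35 / -0.168 = 847.33 kg/min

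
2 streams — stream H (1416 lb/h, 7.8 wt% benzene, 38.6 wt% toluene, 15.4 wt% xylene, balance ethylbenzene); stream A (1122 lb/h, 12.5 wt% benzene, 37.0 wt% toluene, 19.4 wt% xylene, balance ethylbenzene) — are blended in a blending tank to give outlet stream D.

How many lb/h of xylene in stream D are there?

xylene out = xylene in = 1416×0.154 + 1122×0.194 = 435.73 lb/h.

435.7 lb/h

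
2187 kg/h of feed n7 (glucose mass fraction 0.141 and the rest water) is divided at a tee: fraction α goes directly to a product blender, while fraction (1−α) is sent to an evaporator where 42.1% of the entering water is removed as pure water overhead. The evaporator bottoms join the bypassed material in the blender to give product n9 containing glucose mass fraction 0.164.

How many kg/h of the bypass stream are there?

All 2187×0.141 = 308.37 kg/h of glucose reaches n9, so n9 = 308.37/0.164 = 1880.3 kg/h and vapour = 306.71 kg/h.
The evaporator receives (1−α)·2187 of feed at 0.859 water and removes 0.421 of that water:
0.421×0.859×(1−α)×2187 = 306.71
(1−α) = 306.71/790.9 = 0.3878;  α = 0.6122.
Bypass flow = 0.6122×2187 = 1338.9 kg/h.

1339 kg/h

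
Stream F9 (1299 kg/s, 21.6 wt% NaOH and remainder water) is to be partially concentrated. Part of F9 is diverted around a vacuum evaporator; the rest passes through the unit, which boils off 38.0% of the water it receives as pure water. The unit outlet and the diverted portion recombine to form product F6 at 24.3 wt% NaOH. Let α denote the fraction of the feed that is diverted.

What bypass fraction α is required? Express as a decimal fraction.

0.627

All 1299×0.216 = 280.58 kg/s of NaOH reaches F6, so F6 = 280.58/0.243 = 1154.7 kg/s and vapour = 144.33 kg/s.
The evaporator receives (1−α)·1299 of feed at 0.784 water and removes 0.380 of that water:
0.380×0.784×(1−α)×1299 = 144.33
(1−α) = 144.33/387 = 0.3730;  α = 0.6270.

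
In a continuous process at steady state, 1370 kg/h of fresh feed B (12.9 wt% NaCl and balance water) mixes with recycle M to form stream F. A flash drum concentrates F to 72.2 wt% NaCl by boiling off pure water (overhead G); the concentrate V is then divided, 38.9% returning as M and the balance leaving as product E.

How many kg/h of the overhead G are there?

1125 kg/h

Overall NaCl balance (none leaves overhead): NaCl in fresh feed = NaCl in product, i.e. 1370×0.129 = (1−0.389)·V·0.722.
V = 176.73/(0.722×0.611) = 400.62 kg/h.
Recycle M = 0.389×400.62 = 155.84 kg/h.
Combined feed F = 1370 + 155.84 = 1525.8 kg/h.
Overhead G = F − V = 1525.8 − 400.62 = 1125.2 kg/h.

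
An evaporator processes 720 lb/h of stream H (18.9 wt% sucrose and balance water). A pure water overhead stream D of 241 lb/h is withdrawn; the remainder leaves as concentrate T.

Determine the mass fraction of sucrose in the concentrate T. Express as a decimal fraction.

sucrose is not removed: 720×0.189 = 136.08 lb/h of sucrose enters T.
Concentrate = 720 − 241 = 479 lb/h.
Mass fraction = 136.08/479 = 0.2841.

0.2841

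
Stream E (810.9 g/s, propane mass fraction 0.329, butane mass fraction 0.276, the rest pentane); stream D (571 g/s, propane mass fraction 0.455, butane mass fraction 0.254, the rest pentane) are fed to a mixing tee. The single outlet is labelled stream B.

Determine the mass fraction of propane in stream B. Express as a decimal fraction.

Total flow out = 810.9 + 571 = 1381.9 g/s.
propane in = 810.9×0.329 + 571×0.455 = 526.59 g/s.
propane mass fraction in B = 526.59/1381.9 = 0.381.

0.381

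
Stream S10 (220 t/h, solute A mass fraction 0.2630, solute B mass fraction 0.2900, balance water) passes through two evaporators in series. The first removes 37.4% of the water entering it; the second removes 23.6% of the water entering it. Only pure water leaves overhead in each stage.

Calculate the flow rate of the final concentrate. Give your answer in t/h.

water in feed = 220×0.447 = 98.34 t/h.
After stage 1: water left = (1−0.374)×98.34 = 61.561; stream total = 183.22 t/h.
After stage 2: water left = (1−0.236)×61.561 = 47.032; final concentrate = 168.69 t/h.

168.7 t/h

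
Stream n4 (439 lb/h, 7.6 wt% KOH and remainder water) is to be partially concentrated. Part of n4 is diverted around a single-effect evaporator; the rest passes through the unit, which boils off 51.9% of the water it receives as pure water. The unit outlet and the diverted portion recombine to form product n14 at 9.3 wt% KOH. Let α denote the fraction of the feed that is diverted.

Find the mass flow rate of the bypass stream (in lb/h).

271.7 lb/h

All 439×0.076 = 33.364 lb/h of KOH reaches n14, so n14 = 33.364/0.093 = 358.75 lb/h and vapour = 80.247 lb/h.
The evaporator receives (1−α)·439 of feed at 0.924 water and removes 0.519 of that water:
0.519×0.924×(1−α)×439 = 80.247
(1−α) = 80.247/210.53 = 0.3812;  α = 0.6188.
Bypass flow = 0.6188×439 = 271.66 lb/h.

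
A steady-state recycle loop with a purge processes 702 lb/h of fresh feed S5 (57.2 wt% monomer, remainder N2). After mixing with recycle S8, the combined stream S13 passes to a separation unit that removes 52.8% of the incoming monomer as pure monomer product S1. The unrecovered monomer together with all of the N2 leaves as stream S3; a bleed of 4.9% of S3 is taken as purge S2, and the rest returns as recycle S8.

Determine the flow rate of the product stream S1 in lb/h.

384.7 lb/h

monomer in S13: m_A = 702×0.572 + (1−0.049)·(1−0.528)·m_A, so m_A = 401.54/0.5511 = 728.59 lb/h.
Product S1 = 0.528×728.59 = 384.69 lb/h.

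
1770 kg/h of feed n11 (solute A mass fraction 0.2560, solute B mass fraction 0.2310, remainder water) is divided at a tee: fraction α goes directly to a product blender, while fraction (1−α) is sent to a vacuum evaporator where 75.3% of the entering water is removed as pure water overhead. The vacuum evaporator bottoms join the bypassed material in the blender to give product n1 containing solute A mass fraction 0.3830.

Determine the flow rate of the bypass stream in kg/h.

All 1770×0.256 = 453.12 kg/h of solute A reaches n1, so n1 = 453.12/0.383 = 1183.1 kg/h and vapour = 586.92 kg/h.
The evaporator receives (1−α)·1770 of feed at 0.513 water and removes 0.753 of that water:
0.753×0.513×(1−α)×1770 = 586.92
(1−α) = 586.92/683.73 = 0.8584;  α = 0.1416.
Bypass flow = 0.1416×1770 = 250.62 kg/h.

250.6 kg/h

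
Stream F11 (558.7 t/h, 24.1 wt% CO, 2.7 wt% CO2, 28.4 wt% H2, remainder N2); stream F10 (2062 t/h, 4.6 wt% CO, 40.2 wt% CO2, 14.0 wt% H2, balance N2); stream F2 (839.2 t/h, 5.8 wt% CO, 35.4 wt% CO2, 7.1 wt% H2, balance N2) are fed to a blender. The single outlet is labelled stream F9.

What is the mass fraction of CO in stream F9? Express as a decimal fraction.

0.080

Total flow out = 558.7 + 2062 + 839.2 = 3459.9 t/h.
CO in = 558.7×0.241 + 2062×0.046 + 839.2×0.058 = 278.17 t/h.
CO mass fraction in F9 = 278.17/3459.9 = 0.080.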